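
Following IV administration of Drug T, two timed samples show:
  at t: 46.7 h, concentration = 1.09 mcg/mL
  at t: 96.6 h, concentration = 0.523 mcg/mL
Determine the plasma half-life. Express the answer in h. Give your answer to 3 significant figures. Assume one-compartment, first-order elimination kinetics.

47.1 h

k = ln(C₁/C₂) / (t₂ − t₁) = ln(1.09/0.523) / (96.6 − 46.7)
  = 0.7344 / 49.90 = 0.01472 h⁻¹
t½ = ln2 / k = 0.693147 / 0.01472 = 47.09 h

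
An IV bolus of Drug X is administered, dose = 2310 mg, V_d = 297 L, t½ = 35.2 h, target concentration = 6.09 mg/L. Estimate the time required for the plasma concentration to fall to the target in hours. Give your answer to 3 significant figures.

12.4 h

C₀ = Dose / Vd = 2310 / 297 = 7.778 mg/L
k = ln2 / t½ = 0.693147 / 35.2 = 0.01969 h⁻¹
t = ln(C₀ / C) / k = ln(7.778 / 6.09) / 0.01969
  = ln(1.277) / 0.01969 = 0.2445 / 0.01969 = 12.42 h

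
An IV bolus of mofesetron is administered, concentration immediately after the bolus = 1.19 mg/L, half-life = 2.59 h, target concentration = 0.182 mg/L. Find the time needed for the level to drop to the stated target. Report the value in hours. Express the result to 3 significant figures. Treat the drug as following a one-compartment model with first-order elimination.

7.02 h

k = ln2 / t½ = 0.693147 / 2.59 = 0.2676 h⁻¹
t = ln(C₀ / C) / k = ln(1.190 / 0.182) / 0.2676
  = ln(6.538) / 0.2676 = 1.878 / 0.2676 = 7.018 h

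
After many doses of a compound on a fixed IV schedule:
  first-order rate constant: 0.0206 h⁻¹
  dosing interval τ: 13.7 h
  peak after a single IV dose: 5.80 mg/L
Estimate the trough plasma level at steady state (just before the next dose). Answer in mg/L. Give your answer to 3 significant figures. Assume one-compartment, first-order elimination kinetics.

e^(−kτ) = e^(−0.02060 × 13.7) = 0.7541
Accumulation ratio R = 1 / (1 − e^(−kτ)) = 1 / (1 − 0.7541) = 4.067
Steady-state trough = C₀ × R × e^(−kτ) = 5.80 × 4.067 × 0.7541 = 17.79 mg/L

17.8 mg/L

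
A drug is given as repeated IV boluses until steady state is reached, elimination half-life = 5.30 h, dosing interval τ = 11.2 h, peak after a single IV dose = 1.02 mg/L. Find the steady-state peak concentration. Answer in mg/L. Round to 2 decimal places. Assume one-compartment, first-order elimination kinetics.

1.33 mg/L

k = ln2 / t½ = 0.693147 / 5.30 = 0.1308 h⁻¹
e^(−kτ) = e^(−0.1308 × 11.2) = 0.2311
Accumulation ratio R = 1 / (1 − e^(−kτ)) = 1 / (1 − 0.2311) = 1.301
Steady-state peak = C₀ × R = 1.02 × 1.301 = 1.327 mg/L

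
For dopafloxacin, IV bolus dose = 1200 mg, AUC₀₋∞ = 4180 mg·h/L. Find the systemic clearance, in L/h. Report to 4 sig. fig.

0.2871 L/h

CL = Dose / AUC = 1200 / 4180 = 0.2871 L/h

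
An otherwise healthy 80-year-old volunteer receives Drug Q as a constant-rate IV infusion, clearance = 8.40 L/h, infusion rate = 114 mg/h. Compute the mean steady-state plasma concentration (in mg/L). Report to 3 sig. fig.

13.6 mg/L

At steady state Css = R₀ / CL = 114 / 8.400 = 13.57 mg/L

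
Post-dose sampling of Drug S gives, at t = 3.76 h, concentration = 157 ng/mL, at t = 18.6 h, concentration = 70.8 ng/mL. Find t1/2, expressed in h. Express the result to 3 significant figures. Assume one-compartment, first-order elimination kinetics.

k = ln(C₁/C₂) / (t₂ − t₁) = ln(157/70.8) / (18.6 − 3.76)
  = 0.7964 / 14.84 = 0.05367 h⁻¹
t½ = ln2 / k = 0.693147 / 0.05367 = 12.91 h

12.9 h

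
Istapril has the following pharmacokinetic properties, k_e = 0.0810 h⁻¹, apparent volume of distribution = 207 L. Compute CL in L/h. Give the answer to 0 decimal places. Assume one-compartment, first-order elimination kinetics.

CL = k × Vd = 0.0810 × 207 = 16.77 L/h

17 L/h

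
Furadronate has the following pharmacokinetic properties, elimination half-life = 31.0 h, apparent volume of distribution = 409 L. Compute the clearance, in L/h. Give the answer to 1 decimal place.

9.1 L/h

k = ln2 / t½ = 0.693147 / 31.0 = 0.02236 h⁻¹
CL = k × Vd = 0.02236 × 409 = 9.145 L/h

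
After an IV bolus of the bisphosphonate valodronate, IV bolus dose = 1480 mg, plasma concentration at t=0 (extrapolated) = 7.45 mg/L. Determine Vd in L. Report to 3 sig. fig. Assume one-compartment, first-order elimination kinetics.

199 L

Vd = Dose / C₀ = 1480 / 7.45 = 198.7 L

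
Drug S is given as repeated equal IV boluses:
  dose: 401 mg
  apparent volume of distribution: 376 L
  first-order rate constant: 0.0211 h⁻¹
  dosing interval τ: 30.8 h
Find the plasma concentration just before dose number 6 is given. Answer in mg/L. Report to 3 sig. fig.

1.12 mg/L

C₀ per dose = Dose / Vd = 401 / 376 = 1.066 mg/L
Fraction remaining after one interval: r = e^(−kτ) = e^(−0.02110 × 30.8) = 0.5221
Before dose 6, 5 doses have been given (aged 1τ, 2τ, 3τ, 4τ, 5τ).
C_trough = C₀ × (r + r² + … + r^5) = C₀ × r(1−r^5)/(1−r)
        = 1.066 × 0.5221 × (1 − 0.03879) / (1 − 0.5221) = 1.119 mg/L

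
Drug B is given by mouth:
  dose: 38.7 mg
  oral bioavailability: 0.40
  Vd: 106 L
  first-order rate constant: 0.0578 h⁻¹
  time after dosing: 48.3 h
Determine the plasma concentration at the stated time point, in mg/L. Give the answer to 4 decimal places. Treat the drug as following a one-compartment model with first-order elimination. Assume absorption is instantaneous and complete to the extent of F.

Amount reaching circulation = F × Dose = 0.40 × 38.70 = 15.48 mg
C₀ = F·Dose / Vd = 15.48 / 106 = 0.1460 mg/L
C = C₀ · e^(−k·t) = 0.1460 × e^(−0.05780 × 48.3)
  = 0.1460 × 0.06131 = 0.008951 mg/L

0.0090 mg/L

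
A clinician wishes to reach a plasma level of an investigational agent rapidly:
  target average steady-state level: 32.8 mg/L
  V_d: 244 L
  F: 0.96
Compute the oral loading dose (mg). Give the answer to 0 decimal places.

LD = Css × Vd / F = 32.8 × 244 / 0.96 = 8337 mg

8337 mg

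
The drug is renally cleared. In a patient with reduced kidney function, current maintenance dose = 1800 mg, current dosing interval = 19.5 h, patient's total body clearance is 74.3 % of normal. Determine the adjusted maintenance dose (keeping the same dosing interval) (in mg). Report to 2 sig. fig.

1300 mg

To keep the same average steady-state level, dosing rate must scale with clearance.
CL ratio = 74.3 / 100 = 0.7430
New dose (same interval) = 1800 × 0.7430 = 1337 mg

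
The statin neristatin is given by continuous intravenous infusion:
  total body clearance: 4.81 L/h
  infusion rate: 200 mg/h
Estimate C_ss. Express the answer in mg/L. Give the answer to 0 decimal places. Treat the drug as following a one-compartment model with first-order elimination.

42 mg/L

At steady state Css = R₀ / CL = 200 / 4.810 = 41.58 mg/L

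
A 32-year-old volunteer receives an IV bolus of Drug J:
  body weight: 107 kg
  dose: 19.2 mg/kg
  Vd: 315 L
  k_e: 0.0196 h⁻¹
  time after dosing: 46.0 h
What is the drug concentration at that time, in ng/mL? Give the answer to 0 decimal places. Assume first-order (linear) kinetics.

2647 ng/mL

Total dose = 19.2 × 107 = 2054 mg
C₀ = Dose / Vd = 2054 / 315 = 6.521 mg/L
C = C₀ · e^(−k·t) = 6.521 × e^(−0.01960 × 46.0)
  = 6.521 × 0.4059 = 2.647 mg/L
Convert: 2.647 mg/L × 1000 = 2647 ng/mL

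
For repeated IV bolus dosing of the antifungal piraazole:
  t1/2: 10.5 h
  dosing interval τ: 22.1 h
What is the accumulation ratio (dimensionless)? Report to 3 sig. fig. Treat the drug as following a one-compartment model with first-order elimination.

1.30

k = ln2 / t½ = 0.693147 / 10.5 = 0.06601 h⁻¹
e^(−kτ) = e^(−0.06601 × 22.1) = 0.2325
Accumulation ratio R = 1 / (1 − e^(−kτ)) = 1 / (1 − 0.2325) = 1.303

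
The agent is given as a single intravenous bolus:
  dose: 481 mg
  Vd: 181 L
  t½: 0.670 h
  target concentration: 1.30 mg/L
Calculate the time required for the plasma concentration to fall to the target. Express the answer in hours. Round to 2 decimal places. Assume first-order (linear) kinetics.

0.69 h

C₀ = Dose / Vd = 481.0 / 181 = 2.657 mg/L
k = ln2 / t½ = 0.693147 / 0.670 = 1.035 h⁻¹
t = ln(C₀ / C) / k = ln(2.657 / 1.30) / 1.035
  = ln(2.044) / 1.035 = 0.7149 / 1.035 = 0.6907 h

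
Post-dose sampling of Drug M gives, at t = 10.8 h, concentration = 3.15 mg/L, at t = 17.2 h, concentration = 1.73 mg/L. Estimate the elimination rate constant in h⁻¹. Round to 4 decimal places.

k = ln(C₁/C₂) / (t₂ − t₁) = ln(3.15/1.73) / (17.2 − 10.8)
  = 0.5993 / 6.400 = 0.09364 h⁻¹

0.0936 h⁻¹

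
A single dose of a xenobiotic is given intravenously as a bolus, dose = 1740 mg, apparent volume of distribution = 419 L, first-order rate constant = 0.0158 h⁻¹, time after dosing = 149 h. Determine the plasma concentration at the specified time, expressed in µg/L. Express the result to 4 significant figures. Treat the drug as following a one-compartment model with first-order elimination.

C₀ = Dose / Vd = 1740 / 419 = 4.153 mg/L
C = C₀ · e^(−k·t) = 4.153 × e^(−0.01580 × 149)
  = 4.153 × 0.09497 = 0.3944 mg/L
Convert: 0.3944 mg/L × 1000 = 394.4 µg/L

394.4 µg/L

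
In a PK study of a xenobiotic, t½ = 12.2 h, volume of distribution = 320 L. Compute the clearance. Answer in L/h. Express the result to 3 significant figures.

18.2 L/h

k = ln2 / t½ = 0.693147 / 12.2 = 0.05682 h⁻¹
CL = k × Vd = 0.05682 × 320 = 18.18 L/h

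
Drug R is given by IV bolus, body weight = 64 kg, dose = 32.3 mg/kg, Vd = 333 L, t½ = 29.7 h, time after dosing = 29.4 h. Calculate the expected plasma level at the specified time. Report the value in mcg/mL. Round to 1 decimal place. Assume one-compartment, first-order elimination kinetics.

Total dose = 32.3 × 64 = 2067 mg
C₀ = Dose / Vd = 2067 / 333 = 6.207 mg/L
k = ln2 / t½ = 0.693147 / 29.7 = 0.02334 h⁻¹
C = C₀ · e^(−k·t) = 6.207 × e^(−0.02334 × 29.4)
  = 6.207 × 0.5035 = 3.125 mg/L
(3.125 mg/L = 3.125 mcg/mL)

3.1 mcg/mL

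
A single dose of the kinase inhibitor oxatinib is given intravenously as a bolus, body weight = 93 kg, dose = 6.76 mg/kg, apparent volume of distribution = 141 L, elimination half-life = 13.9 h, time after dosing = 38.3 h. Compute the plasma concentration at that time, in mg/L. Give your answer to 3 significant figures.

0.660 mg/L

Total dose = 6.76 × 93 = 628.7 mg
C₀ = Dose / Vd = 628.7 / 141 = 4.459 mg/L
k = ln2 / t½ = 0.693147 / 13.9 = 0.04987 h⁻¹
C = C₀ · e^(−k·t) = 4.459 × e^(−0.04987 × 38.3)
  = 4.459 × 0.1481 = 0.6604 mg/L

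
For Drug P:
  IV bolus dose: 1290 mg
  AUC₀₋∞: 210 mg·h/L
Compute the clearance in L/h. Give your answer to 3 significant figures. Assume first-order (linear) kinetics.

CL = Dose / AUC = 1290 / 210 = 6.143 L/h

6.14 L/h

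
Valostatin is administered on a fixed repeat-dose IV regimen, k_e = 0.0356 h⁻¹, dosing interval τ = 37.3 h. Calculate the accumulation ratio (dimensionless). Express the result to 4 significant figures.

e^(−kτ) = e^(−0.03560 × 37.3) = 0.2650
Accumulation ratio R = 1 / (1 − e^(−kτ)) = 1 / (1 − 0.2650) = 1.361

1.361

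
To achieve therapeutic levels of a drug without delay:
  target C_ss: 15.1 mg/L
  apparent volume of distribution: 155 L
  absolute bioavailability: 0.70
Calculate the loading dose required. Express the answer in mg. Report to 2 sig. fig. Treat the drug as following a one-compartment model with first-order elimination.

3300 mg

LD = Css × Vd / F = 15.1 × 155 / 0.70 = 3344 mg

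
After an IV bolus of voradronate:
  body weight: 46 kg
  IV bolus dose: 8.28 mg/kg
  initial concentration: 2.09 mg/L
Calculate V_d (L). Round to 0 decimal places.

Dose = 8.28 × 46 = 380.9 mg
Vd = Dose / C₀ = 380.9 / 2.09 = 182.2 L

182 L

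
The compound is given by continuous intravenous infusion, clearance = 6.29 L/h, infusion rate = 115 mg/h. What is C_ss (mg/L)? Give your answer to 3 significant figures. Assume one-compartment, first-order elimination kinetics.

At steady state Css = R₀ / CL = 115 / 6.290 = 18.28 mg/L

18.3 mg/L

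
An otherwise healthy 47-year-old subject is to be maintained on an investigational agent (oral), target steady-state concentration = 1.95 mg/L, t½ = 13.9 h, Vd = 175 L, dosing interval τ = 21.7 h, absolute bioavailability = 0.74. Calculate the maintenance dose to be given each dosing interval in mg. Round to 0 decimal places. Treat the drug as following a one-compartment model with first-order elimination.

k = ln2 / t½ = 0.693147 / 13.9 = 0.04987 h⁻¹
CL = k × Vd = 0.04987 × 175 = 8.727 L/h
At steady state, F × (Dose/τ) = Css × CL.
Dose = Css × CL × τ / F = 1.95 × 8.727 × 21.7 / 0.74 = 499.0 mg

499 mg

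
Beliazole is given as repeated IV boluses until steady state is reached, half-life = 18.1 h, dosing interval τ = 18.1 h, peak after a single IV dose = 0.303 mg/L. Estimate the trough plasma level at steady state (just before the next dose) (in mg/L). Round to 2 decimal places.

0.30 mg/L

k = ln2 / t½ = 0.693147 / 18.1 = 0.03830 h⁻¹
e^(−kτ) = e^(−0.03830 × 18.1) = 0.5000
Accumulation ratio R = 1 / (1 − e^(−kτ)) = 1 / (1 − 0.5000) = 2.000
Steady-state trough = C₀ × R × e^(−kτ) = 0.303 × 2.000 × 0.5000 = 0.3030 mg/L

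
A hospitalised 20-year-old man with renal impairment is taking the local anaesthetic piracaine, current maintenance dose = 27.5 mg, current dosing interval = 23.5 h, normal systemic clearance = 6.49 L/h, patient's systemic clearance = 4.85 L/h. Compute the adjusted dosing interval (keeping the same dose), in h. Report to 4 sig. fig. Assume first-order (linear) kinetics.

To keep the same average steady-state level, dosing rate must scale with clearance.
CL ratio = 4.85 / 6.49 = 0.7473
New interval (same dose) = 23.5 / 0.7473 = 31.45 h

31.45 h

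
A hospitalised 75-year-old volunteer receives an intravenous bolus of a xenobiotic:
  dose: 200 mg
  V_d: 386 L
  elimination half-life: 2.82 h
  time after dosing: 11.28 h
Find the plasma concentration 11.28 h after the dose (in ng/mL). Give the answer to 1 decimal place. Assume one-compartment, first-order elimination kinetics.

C₀ = Dose / Vd = 200.0 / 386 = 0.5181 mg/L
k = ln2 / t½ = 0.693147 / 2.82 = 0.2458 h⁻¹
t / t½ = 11.28 / 2.82 = 4 half-lives
C = C₀ × (1/2)^4 = 0.5181 × 0.06250 = 0.03238 mg/L
Convert: 0.03238 mg/L × 1000 = 32.38 ng/mL

32.4 ng/mL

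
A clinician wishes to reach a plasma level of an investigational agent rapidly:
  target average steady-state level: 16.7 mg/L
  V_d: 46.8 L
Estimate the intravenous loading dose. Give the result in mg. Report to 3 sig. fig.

782 mg

LD = Css × Vd = 16.7 × 46.8 = 781.6 mg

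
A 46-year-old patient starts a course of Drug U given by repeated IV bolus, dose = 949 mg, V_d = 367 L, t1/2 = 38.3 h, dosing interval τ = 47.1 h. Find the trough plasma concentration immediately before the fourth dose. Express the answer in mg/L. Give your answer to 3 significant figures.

C₀ per dose = Dose / Vd = 949 / 367 = 2.586 mg/L
k = ln2 / t½ = 0.693147 / 38.3 = 0.01810 h⁻¹
Fraction remaining after one interval: r = e^(−kτ) = e^(−0.01810 × 47.1) = 0.4263
Before dose 4, 3 doses have been given (aged 1τ, 2τ, 3τ).
C_trough = C₀ × (r + r² + … + r^3) = C₀ × r(1−r^3)/(1−r)
        = 2.586 × 0.4263 × (1 − 0.07747) / (1 − 0.4263) = 1.773 mg/L

1.77 mg/L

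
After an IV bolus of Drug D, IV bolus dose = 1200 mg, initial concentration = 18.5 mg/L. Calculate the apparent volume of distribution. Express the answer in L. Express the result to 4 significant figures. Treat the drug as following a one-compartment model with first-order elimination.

Vd = Dose / C₀ = 1200 / 18.5 = 64.86 L

64.86 L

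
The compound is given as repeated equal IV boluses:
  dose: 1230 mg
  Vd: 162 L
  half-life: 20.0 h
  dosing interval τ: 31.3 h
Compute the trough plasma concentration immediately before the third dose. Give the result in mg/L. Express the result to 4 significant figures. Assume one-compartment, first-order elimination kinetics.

C₀ per dose = Dose / Vd = 1230 / 162 = 7.593 mg/L
k = ln2 / t½ = 0.693147 / 20.0 = 0.03466 h⁻¹
Fraction remaining after one interval: r = e^(−kτ) = e^(−0.03466 × 31.3) = 0.3379
Before dose 3, 2 doses have been given (aged 1τ, 2τ).
C_trough = C₀ × (r + r²) = 7.593 × (0.3379 + 0.1142) = 3.433 mg/L

3.433 mg/L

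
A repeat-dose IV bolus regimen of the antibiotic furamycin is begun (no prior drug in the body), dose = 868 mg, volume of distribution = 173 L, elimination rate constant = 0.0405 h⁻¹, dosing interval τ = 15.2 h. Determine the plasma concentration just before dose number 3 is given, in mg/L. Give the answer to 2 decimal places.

4.18 mg/L

C₀ per dose = Dose / Vd = 868 / 173 = 5.017 mg/L
Fraction remaining after one interval: r = e^(−kτ) = e^(−0.04050 × 15.2) = 0.5403
Before dose 3, 2 doses have been given (aged 1τ, 2τ).
C_trough = C₀ × (r + r²) = 5.017 × (0.5403 + 0.2919) = 4.175 mg/L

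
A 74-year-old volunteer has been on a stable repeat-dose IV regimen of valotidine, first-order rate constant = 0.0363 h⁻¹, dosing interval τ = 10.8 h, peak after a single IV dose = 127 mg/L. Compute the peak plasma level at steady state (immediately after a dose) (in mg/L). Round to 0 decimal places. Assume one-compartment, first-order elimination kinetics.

e^(−kτ) = e^(−0.03630 × 10.8) = 0.6757
Accumulation ratio R = 1 / (1 − e^(−kτ)) = 1 / (1 − 0.6757) = 3.084
Steady-state peak = C₀ × R = 127 × 3.084 = 391.7 mg/L

392 mg/L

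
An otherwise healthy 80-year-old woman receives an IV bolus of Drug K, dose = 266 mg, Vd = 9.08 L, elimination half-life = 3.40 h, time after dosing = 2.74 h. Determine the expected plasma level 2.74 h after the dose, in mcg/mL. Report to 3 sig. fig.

C₀ = Dose / Vd = 266.0 / 9.08 = 29.30 mg/L
k = ln2 / t½ = 0.693147 / 3.40 = 0.2039 h⁻¹
C = C₀ · e^(−k·t) = 29.30 × e^(−0.2039 × 2.74)
  = 29.30 × 0.5720 = 16.76 mg/L
(16.76 mg/L = 16.76 mcg/mL)

16.8 mcg/mL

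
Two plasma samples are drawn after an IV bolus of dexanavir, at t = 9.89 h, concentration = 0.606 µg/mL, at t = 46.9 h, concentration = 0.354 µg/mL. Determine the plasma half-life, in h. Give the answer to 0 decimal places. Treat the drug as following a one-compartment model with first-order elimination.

48 h

k = ln(C₁/C₂) / (t₂ − t₁) = ln(0.606/0.354) / (46.9 − 9.89)
  = 0.5376 / 37.01 = 0.01453 h⁻¹
t½ = ln2 / k = 0.693147 / 0.01453 = 47.70 h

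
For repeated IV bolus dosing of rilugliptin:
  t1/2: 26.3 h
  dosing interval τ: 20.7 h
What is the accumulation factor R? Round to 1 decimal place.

k = ln2 / t½ = 0.693147 / 26.3 = 0.02636 h⁻¹
e^(−kτ) = e^(−0.02636 × 20.7) = 0.5795
Accumulation ratio R = 1 / (1 − e^(−kτ)) = 1 / (1 − 0.5795) = 2.378

2.4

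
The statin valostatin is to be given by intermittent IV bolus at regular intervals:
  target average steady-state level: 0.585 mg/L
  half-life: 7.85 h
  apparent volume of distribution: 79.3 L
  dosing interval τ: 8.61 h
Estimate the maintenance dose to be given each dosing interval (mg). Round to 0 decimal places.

k = ln2 / t½ = 0.693147 / 7.85 = 0.08830 h⁻¹
CL = k × Vd = 0.08830 × 79.3 = 7.002 L/h
At steady state, Dose/τ = Css × CL.
Dose = Css × CL × τ = 0.585 × 7.002 × 8.61 = 35.27 mg

35 mg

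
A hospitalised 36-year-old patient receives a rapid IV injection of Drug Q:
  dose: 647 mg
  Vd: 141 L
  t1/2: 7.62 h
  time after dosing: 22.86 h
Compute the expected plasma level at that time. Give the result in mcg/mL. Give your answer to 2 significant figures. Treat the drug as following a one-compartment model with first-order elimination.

C₀ = Dose / Vd = 647.0 / 141 = 4.589 mg/L
k = ln2 / t½ = 0.693147 / 7.62 = 0.09096 h⁻¹
t / t½ = 22.86 / 7.62 = 3 half-lives
C = C₀ × (1/2)^3 = 4.589 × 0.1250 = 0.5736 mg/L
(0.5736 mg/L = 0.5736 mcg/mL)

0.57 mcg/mL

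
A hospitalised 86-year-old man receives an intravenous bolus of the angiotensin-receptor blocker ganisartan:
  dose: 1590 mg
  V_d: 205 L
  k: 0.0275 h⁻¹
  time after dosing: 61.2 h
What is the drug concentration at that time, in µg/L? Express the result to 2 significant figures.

1400 µg/L

C₀ = Dose / Vd = 1590 / 205 = 7.756 mg/L
C = C₀ · e^(−k·t) = 7.756 × e^(−0.02750 × 61.2)
  = 7.756 × 0.1858 = 1.441 mg/L
Convert: 1.441 mg/L × 1000 = 1441 µg/L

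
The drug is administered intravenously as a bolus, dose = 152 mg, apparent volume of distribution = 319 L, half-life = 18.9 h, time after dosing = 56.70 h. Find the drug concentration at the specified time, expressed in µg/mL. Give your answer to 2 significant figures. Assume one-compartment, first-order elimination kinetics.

0.060 µg/mL

C₀ = Dose / Vd = 152.0 / 319 = 0.4765 mg/L
k = ln2 / t½ = 0.693147 / 18.9 = 0.03667 h⁻¹
t / t½ = 56.70 / 18.9 = 3 half-lives
C = C₀ × (1/2)^3 = 0.4765 × 0.1250 = 0.05956 mg/L
(0.05956 mg/L = 0.05956 µg/mL)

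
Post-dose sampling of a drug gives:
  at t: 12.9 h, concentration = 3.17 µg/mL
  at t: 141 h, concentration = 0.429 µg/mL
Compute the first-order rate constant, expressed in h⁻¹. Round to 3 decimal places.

k = ln(C₁/C₂) / (t₂ − t₁) = ln(3.17/0.429) / (141 − 12.9)
  = 2.000 / 128.1 = 0.01561 h⁻¹

0.016 h⁻¹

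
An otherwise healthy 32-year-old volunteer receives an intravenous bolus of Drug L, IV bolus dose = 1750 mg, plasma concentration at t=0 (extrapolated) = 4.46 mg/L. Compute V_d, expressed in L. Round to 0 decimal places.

392 L

Vd = Dose / C₀ = 1750 / 4.46 = 392.4 L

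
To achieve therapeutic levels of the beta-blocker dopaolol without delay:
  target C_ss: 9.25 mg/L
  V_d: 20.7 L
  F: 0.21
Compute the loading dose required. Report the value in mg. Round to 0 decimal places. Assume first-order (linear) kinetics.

LD = Css × Vd / F = 9.25 × 20.7 / 0.21 = 911.8 mg

912 mg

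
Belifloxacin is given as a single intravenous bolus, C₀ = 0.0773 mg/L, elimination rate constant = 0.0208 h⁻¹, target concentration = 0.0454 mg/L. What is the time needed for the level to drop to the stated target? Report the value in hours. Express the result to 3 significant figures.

t = ln(C₀ / C) / k = ln(0.07730 / 0.0454) / 0.02080
  = ln(1.703) / 0.02080 = 0.5324 / 0.02080 = 25.60 h

25.6 h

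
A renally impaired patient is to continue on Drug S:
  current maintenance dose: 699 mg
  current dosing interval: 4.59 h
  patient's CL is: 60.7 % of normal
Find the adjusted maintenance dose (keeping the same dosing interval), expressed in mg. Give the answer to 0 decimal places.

To keep the same average steady-state level, dosing rate must scale with clearance.
CL ratio = 60.7 / 100 = 0.6070
New dose (same interval) = 699 × 0.6070 = 424.3 mg

424 mg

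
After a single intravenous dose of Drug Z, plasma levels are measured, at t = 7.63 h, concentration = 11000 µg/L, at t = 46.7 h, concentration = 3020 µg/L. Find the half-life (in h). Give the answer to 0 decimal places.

k = ln(C₁/C₂) / (t₂ − t₁) = ln(11000/3020) / (46.7 − 7.63)
  = 1.293 / 39.07 = 0.03309 h⁻¹
t½ = ln2 / k = 0.693147 / 0.03309 = 20.95 h

21 h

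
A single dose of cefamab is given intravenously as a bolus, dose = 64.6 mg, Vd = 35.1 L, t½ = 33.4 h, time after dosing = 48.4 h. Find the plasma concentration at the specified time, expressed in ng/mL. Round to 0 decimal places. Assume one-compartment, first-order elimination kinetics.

C₀ = Dose / Vd = 64.60 / 35.1 = 1.840 mg/L
k = ln2 / t½ = 0.693147 / 33.4 = 0.02075 h⁻¹
C = C₀ · e^(−k·t) = 1.840 × e^(−0.02075 × 48.4)
  = 1.840 × 0.3663 = 0.6740 mg/L
Convert: 0.6740 mg/L × 1000 = 674.0 ng/mL

674 ng/mL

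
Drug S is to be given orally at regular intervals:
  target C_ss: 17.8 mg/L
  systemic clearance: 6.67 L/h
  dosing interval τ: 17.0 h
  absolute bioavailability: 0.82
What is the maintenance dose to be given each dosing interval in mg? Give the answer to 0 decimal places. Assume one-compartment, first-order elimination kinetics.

At steady state, F × (Dose/τ) = Css × CL.
Dose = Css × CL × τ / F = 17.8 × 6.670 × 17.0 / 0.82 = 2461 mg

2461 mg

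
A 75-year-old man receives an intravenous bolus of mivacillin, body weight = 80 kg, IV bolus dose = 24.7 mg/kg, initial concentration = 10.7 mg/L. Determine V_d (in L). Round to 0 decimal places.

Dose = 24.7 × 80 = 1976 mg
Vd = Dose / C₀ = 1976 / 10.7 = 184.7 L

185 L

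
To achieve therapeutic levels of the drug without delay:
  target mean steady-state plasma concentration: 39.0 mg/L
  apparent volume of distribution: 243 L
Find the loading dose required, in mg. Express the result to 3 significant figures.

9480 mg

LD = Css × Vd = 39.0 × 243 = 9477 mg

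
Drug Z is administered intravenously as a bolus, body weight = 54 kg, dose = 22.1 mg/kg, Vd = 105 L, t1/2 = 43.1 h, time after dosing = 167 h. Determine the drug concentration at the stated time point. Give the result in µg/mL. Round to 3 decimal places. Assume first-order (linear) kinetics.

Total dose = 22.1 × 54 = 1193 mg
C₀ = Dose / Vd = 1193 / 105 = 11.36 mg/L
k = ln2 / t½ = 0.693147 / 43.1 = 0.01608 h⁻¹
C = C₀ · e^(−k·t) = 11.36 × e^(−0.01608 × 167)
  = 11.36 × 0.06820 = 0.7748 mg/L
(0.7748 mg/L = 0.7748 µg/mL)

0.775 µg/mL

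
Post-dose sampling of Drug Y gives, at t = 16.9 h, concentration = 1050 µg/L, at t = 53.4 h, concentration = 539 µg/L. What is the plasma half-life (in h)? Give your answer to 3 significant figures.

k = ln(C₁/C₂) / (t₂ − t₁) = ln(1050/539) / (53.4 − 16.9)
  = 0.6668 / 36.50 = 0.01827 h⁻¹
t½ = ln2 / k = 0.693147 / 0.01827 = 37.94 h

37.9 h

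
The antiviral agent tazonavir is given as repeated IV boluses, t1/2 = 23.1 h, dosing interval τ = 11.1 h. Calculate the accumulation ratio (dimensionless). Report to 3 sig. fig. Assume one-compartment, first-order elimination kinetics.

k = ln2 / t½ = 0.693147 / 23.1 = 0.03001 h⁻¹
e^(−kτ) = e^(−0.03001 × 11.1) = 0.7167
Accumulation ratio R = 1 / (1 − e^(−kτ)) = 1 / (1 − 0.7167) = 3.530

3.53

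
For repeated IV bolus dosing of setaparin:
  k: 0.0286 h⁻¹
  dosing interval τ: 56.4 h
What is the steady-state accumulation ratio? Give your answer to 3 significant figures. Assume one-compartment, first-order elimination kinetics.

1.25

e^(−kτ) = e^(−0.02860 × 56.4) = 0.1993
Accumulation ratio R = 1 / (1 − e^(−kτ)) = 1 / (1 − 0.1993) = 1.249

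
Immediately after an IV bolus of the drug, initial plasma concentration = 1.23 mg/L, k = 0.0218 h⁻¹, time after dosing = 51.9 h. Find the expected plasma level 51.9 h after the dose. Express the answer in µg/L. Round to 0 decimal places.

C = C₀ · e^(−k·t) = 1.230 × e^(−0.02180 × 51.9)
  = 1.230 × 0.3226 = 0.3968 mg/L
Convert: 0.3968 mg/L × 1000 = 396.8 µg/L

397 µg/L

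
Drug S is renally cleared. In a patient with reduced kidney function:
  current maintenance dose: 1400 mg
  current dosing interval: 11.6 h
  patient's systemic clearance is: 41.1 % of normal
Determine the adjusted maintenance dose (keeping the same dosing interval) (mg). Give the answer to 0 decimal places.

To keep the same average steady-state level, dosing rate must scale with clearance.
CL ratio = 41.1 / 100 = 0.4110
New dose (same interval) = 1400 × 0.4110 = 575.4 mg

575 mg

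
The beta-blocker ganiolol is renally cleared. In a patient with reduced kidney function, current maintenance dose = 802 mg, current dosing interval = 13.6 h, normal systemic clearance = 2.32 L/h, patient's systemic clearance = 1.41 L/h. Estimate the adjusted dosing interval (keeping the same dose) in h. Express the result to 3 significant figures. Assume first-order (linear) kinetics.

22.4 h

To keep the same average steady-state level, dosing rate must scale with clearance.
CL ratio = 1.41 / 2.32 = 0.6078
New interval (same dose) = 13.6 / 0.6078 = 22.38 h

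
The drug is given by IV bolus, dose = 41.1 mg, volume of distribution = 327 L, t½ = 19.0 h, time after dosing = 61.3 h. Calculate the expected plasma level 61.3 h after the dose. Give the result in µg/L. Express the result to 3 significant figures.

C₀ = Dose / Vd = 41.10 / 327 = 0.1257 mg/L
k = ln2 / t½ = 0.693147 / 19.0 = 0.03648 h⁻¹
C = C₀ · e^(−k·t) = 0.1257 × e^(−0.03648 × 61.3)
  = 0.1257 × 0.1069 = 0.01344 mg/L
Convert: 0.01344 mg/L × 1000 = 13.44 µg/L

13.4 µg/L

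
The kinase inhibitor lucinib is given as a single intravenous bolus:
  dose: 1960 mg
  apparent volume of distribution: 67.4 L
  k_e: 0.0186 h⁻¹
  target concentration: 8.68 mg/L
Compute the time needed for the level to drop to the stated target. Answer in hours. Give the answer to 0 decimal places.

C₀ = Dose / Vd = 1960 / 67.4 = 29.08 mg/L
t = ln(C₀ / C) / k = ln(29.08 / 8.68) / 0.01860
  = ln(3.350) / 0.01860 = 1.209 / 0.01860 = 65.00 h

65 h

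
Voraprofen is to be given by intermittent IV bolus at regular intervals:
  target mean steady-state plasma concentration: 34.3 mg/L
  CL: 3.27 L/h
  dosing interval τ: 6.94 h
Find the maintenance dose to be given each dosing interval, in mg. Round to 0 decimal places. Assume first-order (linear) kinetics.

778 mg

At steady state, Dose/τ = Css × CL.
Dose = Css × CL × τ = 34.3 × 3.270 × 6.94 = 778.4 mg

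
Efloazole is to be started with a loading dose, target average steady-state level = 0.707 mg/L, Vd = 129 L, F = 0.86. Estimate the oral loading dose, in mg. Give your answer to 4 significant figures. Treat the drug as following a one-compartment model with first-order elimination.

106.1 mg

LD = Css × Vd / F = 0.707 × 129 / 0.86 = 106.1 mg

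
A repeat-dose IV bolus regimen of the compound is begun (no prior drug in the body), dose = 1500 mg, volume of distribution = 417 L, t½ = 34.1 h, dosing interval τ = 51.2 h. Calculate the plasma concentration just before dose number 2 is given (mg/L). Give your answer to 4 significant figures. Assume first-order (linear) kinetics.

C₀ per dose = Dose / Vd = 1500 / 417 = 3.597 mg/L
k = ln2 / t½ = 0.693147 / 34.1 = 0.02033 h⁻¹
Fraction remaining after one interval: r = e^(−kτ) = e^(−0.02033 × 51.2) = 0.3531
Before dose 2, 1 dose has been given (aged 1τ).
C_trough = C₀ × r = 3.597 × 0.3531 = 1.270 mg/L

1.270 mg/L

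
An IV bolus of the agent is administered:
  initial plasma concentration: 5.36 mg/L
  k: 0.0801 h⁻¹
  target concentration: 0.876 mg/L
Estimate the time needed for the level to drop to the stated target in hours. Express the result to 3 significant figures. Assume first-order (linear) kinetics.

t = ln(C₀ / C) / k = ln(5.360 / 0.876) / 0.08010
  = ln(6.119) / 0.08010 = 1.811 / 0.08010 = 22.61 h

22.6 h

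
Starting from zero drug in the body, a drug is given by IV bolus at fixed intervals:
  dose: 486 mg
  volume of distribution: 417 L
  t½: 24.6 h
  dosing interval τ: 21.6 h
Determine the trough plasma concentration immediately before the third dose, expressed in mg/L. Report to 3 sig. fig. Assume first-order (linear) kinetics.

C₀ per dose = Dose / Vd = 486 / 417 = 1.165 mg/L
k = ln2 / t½ = 0.693147 / 24.6 = 0.02818 h⁻¹
Fraction remaining after one interval: r = e^(−kτ) = e^(−0.02818 × 21.6) = 0.5441
Before dose 3, 2 doses have been given (aged 1τ, 2τ).
C_trough = C₀ × (r + r²) = 1.165 × (0.5441 + 0.2960) = 0.9787 mg/L

0.979 mg/L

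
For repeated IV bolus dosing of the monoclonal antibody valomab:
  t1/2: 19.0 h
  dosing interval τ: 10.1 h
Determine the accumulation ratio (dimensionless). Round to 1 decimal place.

k = ln2 / t½ = 0.693147 / 19.0 = 0.03648 h⁻¹
e^(−kτ) = e^(−0.03648 × 10.1) = 0.6918
Accumulation ratio R = 1 / (1 − e^(−kτ)) = 1 / (1 − 0.6918) = 3.245

3.2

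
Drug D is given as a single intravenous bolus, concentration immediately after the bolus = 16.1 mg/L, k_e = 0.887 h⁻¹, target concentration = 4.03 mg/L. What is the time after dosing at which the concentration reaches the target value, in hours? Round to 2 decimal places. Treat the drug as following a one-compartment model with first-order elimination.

t = ln(C₀ / C) / k = ln(16.10 / 4.03) / 0.8870
  = ln(3.995) / 0.8870 = 1.385 / 0.8870 = 1.561 h

1.56 h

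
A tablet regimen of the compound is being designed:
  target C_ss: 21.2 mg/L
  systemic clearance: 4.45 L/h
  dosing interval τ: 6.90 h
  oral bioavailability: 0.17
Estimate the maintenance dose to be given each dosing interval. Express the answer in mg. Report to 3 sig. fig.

At steady state, F × (Dose/τ) = Css × CL.
Dose = Css × CL × τ / F = 21.2 × 4.450 × 6.90 / 0.17 = 3829 mg

3830 mg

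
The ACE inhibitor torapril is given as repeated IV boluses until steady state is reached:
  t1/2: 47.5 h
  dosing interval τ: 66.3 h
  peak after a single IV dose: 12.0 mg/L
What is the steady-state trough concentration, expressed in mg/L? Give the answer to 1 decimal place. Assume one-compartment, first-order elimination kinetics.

7.4 mg/L

k = ln2 / t½ = 0.693147 / 47.5 = 0.01459 h⁻¹
e^(−kτ) = e^(−0.01459 × 66.3) = 0.3801
Accumulation ratio R = 1 / (1 − e^(−kτ)) = 1 / (1 − 0.3801) = 1.613
Steady-state trough = C₀ × R × e^(−kτ) = 12.0 × 1.613 × 0.3801 = 7.357 mg/L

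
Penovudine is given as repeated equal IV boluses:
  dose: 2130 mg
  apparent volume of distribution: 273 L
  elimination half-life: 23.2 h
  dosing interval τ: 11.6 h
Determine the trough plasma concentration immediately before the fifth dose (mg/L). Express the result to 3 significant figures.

C₀ per dose = Dose / Vd = 2130 / 273 = 7.802 mg/L
k = ln2 / t½ = 0.693147 / 23.2 = 0.02988 h⁻¹
Fraction remaining after one interval: r = e^(−kτ) = e^(−0.02988 × 11.6) = 0.7071
Before dose 5, 4 doses have been given (aged 1τ, 2τ, 3τ, 4τ).
C_trough = C₀ × (r + r² + … + r^4) = C₀ × r(1−r^4)/(1−r)
        = 7.802 × 0.7071 × (1 − 0.2500) / (1 − 0.7071) = 14.13 mg/L

14.1 mg/L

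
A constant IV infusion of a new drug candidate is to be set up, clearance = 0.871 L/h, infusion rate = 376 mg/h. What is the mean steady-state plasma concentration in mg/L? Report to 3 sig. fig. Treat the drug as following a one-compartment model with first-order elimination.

432 mg/L

At steady state Css = R₀ / CL = 376 / 0.8710 = 431.7 mg/L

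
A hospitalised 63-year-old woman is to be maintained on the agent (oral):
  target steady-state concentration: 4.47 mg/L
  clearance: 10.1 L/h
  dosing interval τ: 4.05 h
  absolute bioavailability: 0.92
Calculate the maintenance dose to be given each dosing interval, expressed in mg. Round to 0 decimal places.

At steady state, F × (Dose/τ) = Css × CL.
Dose = Css × CL × τ / F = 4.47 × 10.10 × 4.05 / 0.92 = 198.7 mg

199 mg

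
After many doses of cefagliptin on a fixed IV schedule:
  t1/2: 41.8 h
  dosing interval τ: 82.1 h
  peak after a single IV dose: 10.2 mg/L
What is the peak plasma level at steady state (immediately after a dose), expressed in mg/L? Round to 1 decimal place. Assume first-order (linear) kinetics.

k = ln2 / t½ = 0.693147 / 41.8 = 0.01658 h⁻¹
e^(−kτ) = e^(−0.01658 × 82.1) = 0.2563
Accumulation ratio R = 1 / (1 − e^(−kτ)) = 1 / (1 − 0.2563) = 1.345
Steady-state peak = C₀ × R = 10.2 × 1.345 = 13.72 mg/L

13.7 mg/L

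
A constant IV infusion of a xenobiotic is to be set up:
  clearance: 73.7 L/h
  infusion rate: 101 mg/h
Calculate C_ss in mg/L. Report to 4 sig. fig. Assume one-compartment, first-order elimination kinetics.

At steady state Css = R₀ / CL = 101 / 73.70 = 1.370 mg/L

1.370 mg/L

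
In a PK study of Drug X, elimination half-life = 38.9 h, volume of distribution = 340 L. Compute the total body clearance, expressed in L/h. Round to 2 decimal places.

k = ln2 / t½ = 0.693147 / 38.9 = 0.01782 h⁻¹
CL = k × Vd = 0.01782 × 340 = 6.059 L/h

6.06 L/h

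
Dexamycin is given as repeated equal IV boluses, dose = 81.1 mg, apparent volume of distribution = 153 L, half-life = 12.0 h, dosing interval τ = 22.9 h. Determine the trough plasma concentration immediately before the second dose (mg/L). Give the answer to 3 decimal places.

0.141 mg/L

C₀ per dose = Dose / Vd = 81.1 / 153 = 0.5301 mg/L
k = ln2 / t½ = 0.693147 / 12.0 = 0.05776 h⁻¹
Fraction remaining after one interval: r = e^(−kτ) = e^(−0.05776 × 22.9) = 0.2664
Before dose 2, 1 dose has been given (aged 1τ).
C_trough = C₀ × r = 0.5301 × 0.2664 = 0.1412 mg/L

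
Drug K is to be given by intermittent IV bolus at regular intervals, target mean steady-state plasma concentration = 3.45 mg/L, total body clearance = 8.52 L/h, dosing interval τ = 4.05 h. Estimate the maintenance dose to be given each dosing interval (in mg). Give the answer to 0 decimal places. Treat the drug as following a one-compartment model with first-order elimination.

At steady state, Dose/τ = Css × CL.
Dose = Css × CL × τ = 3.45 × 8.520 × 4.05 = 119.0 mg

119 mg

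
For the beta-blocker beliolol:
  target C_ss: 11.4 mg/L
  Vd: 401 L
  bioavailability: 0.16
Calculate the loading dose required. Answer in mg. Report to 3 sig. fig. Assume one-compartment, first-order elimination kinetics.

LD = Css × Vd / F = 11.4 × 401 / 0.16 = 28570 mg

28600 mg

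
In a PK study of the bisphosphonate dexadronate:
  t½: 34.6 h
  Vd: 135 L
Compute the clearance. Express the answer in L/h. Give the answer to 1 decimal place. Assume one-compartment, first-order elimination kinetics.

2.7 L/h

k = ln2 / t½ = 0.693147 / 34.6 = 0.02003 h⁻¹
CL = k × Vd = 0.02003 × 135 = 2.704 L/h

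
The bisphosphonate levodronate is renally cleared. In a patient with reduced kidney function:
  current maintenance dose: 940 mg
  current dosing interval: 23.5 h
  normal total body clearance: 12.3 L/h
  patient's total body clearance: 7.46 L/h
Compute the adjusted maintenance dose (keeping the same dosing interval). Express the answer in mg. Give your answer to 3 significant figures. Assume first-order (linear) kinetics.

To keep the same average steady-state level, dosing rate must scale with clearance.
CL ratio = 7.46 / 12.3 = 0.6065
New dose (same interval) = 940 × 0.6065 = 570.1 mg

570 mg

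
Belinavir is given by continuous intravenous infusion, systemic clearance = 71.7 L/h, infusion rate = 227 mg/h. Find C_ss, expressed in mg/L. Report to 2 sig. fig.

3.2 mg/L

At steady state Css = R₀ / CL = 227 / 71.70 = 3.166 mg/L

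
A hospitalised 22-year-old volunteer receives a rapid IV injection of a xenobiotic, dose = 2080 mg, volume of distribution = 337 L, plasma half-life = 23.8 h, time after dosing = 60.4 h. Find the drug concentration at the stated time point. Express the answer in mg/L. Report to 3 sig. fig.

C₀ = Dose / Vd = 2080 / 337 = 6.172 mg/L
k = ln2 / t½ = 0.693147 / 23.8 = 0.02912 h⁻¹
C = C₀ · e^(−k·t) = 6.172 × e^(−0.02912 × 60.4)
  = 6.172 × 0.1722 = 1.063 mg/L

1.06 mg/L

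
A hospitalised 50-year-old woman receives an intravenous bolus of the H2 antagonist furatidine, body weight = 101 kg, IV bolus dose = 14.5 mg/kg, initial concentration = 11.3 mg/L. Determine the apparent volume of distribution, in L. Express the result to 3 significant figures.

Dose = 14.5 × 101 = 1465 mg
Vd = Dose / C₀ = 1465 / 11.3 = 129.6 L

130 L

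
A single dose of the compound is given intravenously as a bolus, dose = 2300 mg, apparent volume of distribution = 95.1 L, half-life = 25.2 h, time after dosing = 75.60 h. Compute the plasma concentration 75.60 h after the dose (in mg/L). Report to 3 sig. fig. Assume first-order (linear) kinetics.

3.02 mg/L

C₀ = Dose / Vd = 2300 / 95.1 = 24.19 mg/L
k = ln2 / t½ = 0.693147 / 25.2 = 0.02751 h⁻¹
t / t½ = 75.60 / 25.2 = 3 half-lives
C = C₀ × (1/2)^3 = 24.19 × 0.1250 = 3.024 mg/L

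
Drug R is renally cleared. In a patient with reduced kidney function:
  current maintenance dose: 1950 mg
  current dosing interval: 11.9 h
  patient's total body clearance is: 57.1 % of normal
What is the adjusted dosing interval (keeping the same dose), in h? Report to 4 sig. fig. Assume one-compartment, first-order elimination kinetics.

20.84 h

To keep the same average steady-state level, dosing rate must scale with clearance.
CL ratio = 57.1 / 100 = 0.5710
New interval (same dose) = 11.9 / 0.5710 = 20.84 h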